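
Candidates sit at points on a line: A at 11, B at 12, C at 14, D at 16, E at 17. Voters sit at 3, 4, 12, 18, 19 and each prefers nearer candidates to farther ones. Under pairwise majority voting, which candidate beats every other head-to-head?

B

With single-peaked preferences on a line, the Condorcet winner is the candidate closest to the median voter.
The median voter (position 12) is closest to B at 12.
Check: B vs C — voters closer to B: 3 of 5.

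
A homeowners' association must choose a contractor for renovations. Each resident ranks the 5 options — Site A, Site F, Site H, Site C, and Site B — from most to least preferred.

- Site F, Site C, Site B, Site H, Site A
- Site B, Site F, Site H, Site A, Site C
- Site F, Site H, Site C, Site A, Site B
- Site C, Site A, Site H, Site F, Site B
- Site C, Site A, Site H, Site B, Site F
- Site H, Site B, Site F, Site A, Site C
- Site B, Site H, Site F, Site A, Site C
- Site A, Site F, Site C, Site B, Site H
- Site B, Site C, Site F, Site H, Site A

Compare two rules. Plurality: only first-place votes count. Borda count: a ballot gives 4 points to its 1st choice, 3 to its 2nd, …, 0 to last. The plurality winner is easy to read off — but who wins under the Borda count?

Plurality first-place counts: Site A 1, Site F 2, Site H 1, Site C 2, Site B 3 → Site B.
Borda totals: Site A 14, Site F 21, Site H 18, Site C 18, Site B 19 → Site F.

Site F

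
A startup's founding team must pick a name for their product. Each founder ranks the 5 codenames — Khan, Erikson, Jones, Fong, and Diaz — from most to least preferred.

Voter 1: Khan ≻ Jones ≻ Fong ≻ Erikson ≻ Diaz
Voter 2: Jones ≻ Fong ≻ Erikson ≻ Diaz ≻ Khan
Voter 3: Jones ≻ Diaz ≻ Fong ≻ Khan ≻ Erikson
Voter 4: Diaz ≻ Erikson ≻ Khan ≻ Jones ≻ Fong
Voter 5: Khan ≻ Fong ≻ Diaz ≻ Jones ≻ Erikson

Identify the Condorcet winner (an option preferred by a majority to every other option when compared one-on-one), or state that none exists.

No Condorcet winner

Head-to-head results (5 voters total):
Khan vs Erikson: Khan wins 3–2.
Khan vs Jones: Khan wins 3–2.
Khan vs Fong: Khan wins 3–2.
Khan vs Diaz: Diaz wins 3–2.
Erikson vs Jones: Jones wins 4–1.
Erikson vs Fong: Fong wins 4–1.
Erikson vs Diaz: Diaz wins 3–2.
Jones vs Fong: Jones wins 4–1.
Jones vs Diaz: Jones wins 3–2.
Fong vs Diaz: Fong wins 3–2.
No candidate beats all others: Khan beats Jones beats Diaz beats Khan, a majority cycle.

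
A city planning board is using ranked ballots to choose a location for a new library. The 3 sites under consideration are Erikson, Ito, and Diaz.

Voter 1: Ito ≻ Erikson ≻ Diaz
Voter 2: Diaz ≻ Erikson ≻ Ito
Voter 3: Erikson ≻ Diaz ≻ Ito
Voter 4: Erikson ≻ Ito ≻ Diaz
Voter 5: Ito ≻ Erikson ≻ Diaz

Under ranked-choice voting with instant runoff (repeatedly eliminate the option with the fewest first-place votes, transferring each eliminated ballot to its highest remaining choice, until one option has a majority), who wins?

Erikson

Round 1: Erikson 2, Ito 2, Diaz 1. Diaz has the fewest and is eliminated.
Round 2: Erikson 3, Ito 2. Erikson has a majority.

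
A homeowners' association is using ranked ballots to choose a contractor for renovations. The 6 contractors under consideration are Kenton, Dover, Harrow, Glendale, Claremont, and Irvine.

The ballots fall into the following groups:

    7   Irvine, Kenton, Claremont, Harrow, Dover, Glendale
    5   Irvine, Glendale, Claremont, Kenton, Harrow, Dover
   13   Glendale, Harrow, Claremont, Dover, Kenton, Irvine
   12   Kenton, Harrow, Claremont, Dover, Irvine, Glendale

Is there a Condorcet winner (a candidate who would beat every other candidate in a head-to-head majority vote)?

Yes

Head-to-head results (37 voters total):
Kenton vs Dover: Kenton wins 24–13.
Kenton vs Harrow: Kenton wins 24–13.
Kenton vs Glendale: Kenton wins 19–18.
Kenton vs Claremont: Kenton wins 19–18.
Kenton vs Irvine: Kenton wins 25–12.
Dover vs Harrow: Harrow wins 37–0.
Dover vs Glendale: Dover wins 19–18.
Dover vs Claremont: Claremont wins 37–0.
Dover vs Irvine: Dover wins 25–12.
Harrow vs Glendale: Harrow wins 19–18.
Harrow vs Claremont: Harrow wins 25–12.
Harrow vs Irvine: Harrow wins 25–12.
Glendale vs Claremont: Claremont wins 19–18.
Glendale vs Irvine: Irvine wins 24–13.
Claremont vs Irvine: Claremont wins 25–12.
Kenton beats each rival — Dover (24–13), Harrow (24–13), Glendale (19–18), Claremont (19–18), Irvine (25–12) — so Kenton is the Condorcet winner.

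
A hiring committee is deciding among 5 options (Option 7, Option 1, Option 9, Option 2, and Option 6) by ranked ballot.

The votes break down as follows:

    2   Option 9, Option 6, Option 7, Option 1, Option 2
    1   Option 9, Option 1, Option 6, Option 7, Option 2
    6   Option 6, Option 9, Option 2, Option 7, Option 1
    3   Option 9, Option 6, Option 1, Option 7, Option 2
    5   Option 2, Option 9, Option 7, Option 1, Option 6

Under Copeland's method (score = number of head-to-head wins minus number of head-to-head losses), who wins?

Option 9

Pairwise results:
  Option 7 vs Option 1: Option 7 wins 13–4.
  Option 7 vs Option 9: Option 9 wins 17–0.
  Option 7 vs Option 2: Option 2 wins 11–6.
  Option 7 vs Option 6: Option 6 wins 12–5.
  Option 1 vs Option 9: Option 9 wins 17–0.
  Option 1 vs Option 2: Option 2 wins 11–6.
  Option 1 vs Option 6: Option 6 wins 11–6.
  Option 9 vs Option 2: Option 9 wins 12–5.
  Option 9 vs Option 6: Option 9 wins 11–6.
  Option 2 vs Option 6: Option 6 wins 12–5.
Copeland scores (wins − losses):
  Option 7: 1 − 3 = -2
  Option 1: 0 − 4 = -4
  Option 9: 4 − 0 = 4
  Option 2: 2 − 2 = 0
  Option 6: 3 − 1 = 2
Option 9 has the best Copeland score.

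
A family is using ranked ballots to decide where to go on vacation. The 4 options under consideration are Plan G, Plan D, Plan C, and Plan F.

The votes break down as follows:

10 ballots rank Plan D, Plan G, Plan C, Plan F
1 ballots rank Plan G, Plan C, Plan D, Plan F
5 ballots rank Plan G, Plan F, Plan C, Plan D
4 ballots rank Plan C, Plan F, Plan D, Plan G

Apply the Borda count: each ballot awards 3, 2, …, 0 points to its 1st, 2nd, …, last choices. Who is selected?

Plan G

Borda scores:
  Plan G: 10·2 + 3 + 5·3 + 4·0 = 38
  Plan D: 10·3 + 1 + 5·0 + 4·1 = 35
  Plan C: 10·1 + 2 + 5·1 + 4·3 = 29
  Plan F: 10·0 + 0 + 5·2 + 4·2 = 18
Plan G has the highest total.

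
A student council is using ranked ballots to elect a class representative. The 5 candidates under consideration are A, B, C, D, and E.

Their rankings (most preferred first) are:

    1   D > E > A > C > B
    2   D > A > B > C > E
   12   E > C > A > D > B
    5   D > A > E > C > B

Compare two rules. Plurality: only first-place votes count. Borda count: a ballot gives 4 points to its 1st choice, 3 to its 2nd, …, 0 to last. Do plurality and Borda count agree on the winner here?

Yes

Plurality first-place counts: A 0, B 0, C 0, D 8, E 12 → E.
Borda totals: A 47, B 4, C 44, D 44, E 61 → E.
The two rules agree on E.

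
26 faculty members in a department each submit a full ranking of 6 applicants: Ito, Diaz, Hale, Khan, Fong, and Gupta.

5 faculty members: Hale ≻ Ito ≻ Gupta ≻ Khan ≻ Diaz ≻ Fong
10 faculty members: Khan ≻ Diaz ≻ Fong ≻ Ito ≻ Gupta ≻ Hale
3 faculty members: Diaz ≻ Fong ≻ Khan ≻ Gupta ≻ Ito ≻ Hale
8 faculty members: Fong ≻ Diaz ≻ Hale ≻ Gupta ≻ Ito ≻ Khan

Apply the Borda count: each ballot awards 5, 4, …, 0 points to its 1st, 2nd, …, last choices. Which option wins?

Diaz

Borda scores:
  Ito: 5·4 + 10·2 + 3·1 + 8·1 = 51
  Diaz: 5·1 + 10·4 + 3·5 + 8·4 = 92
  Hale: 5·5 + 10·0 + 3·0 + 8·3 = 49
  Khan: 5·2 + 10·5 + 3·3 + 8·0 = 69
  Fong: 5·0 + 10·3 + 3·4 + 8·5 = 82
  Gupta: 5·3 + 10·1 + 3·2 + 8·2 = 47
Diaz has the highest total.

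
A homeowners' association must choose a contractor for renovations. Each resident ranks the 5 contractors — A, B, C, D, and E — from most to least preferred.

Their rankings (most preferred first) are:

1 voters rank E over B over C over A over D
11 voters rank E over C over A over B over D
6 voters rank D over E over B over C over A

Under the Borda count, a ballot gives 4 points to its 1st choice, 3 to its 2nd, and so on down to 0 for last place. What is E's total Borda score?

66

Borda scores:
  A: 1 + 11·2 + 6·0 = 23
  B: 3 + 11·1 + 6·2 = 26
  C: 2 + 11·3 + 6·1 = 41
  D: 0 + 11·0 + 6·4 = 24
  E: 4 + 11·4 + 6·3 = 66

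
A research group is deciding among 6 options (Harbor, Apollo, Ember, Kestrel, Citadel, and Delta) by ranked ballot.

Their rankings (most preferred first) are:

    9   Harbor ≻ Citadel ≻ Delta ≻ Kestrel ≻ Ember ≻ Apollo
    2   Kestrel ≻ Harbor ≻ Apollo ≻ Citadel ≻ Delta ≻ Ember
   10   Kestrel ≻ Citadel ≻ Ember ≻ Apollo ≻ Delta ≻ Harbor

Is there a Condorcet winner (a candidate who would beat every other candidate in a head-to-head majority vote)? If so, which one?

Head-to-head results (21 voters total):
Harbor vs Apollo: Harbor wins 11–10.
Harbor vs Ember: Harbor wins 11–10.
Harbor vs Kestrel: Kestrel wins 12–9.
Harbor vs Citadel: Harbor wins 11–10.
Harbor vs Delta: Harbor wins 11–10.
Apollo vs Ember: Ember wins 19–2.
Apollo vs Kestrel: Kestrel wins 21–0.
Apollo vs Citadel: Citadel wins 19–2.
Apollo vs Delta: Apollo wins 12–9.
Ember vs Kestrel: Kestrel wins 21–0.
Ember vs Citadel: Citadel wins 21–0.
Ember vs Delta: Delta wins 11–10.
Kestrel vs Citadel: Kestrel wins 12–9.
Kestrel vs Delta: Kestrel wins 12–9.
Citadel vs Delta: Citadel wins 21–0.
Kestrel beats each rival — Harbor (12–9), Apollo (21–0), Ember (21–0), Citadel (12–9), Delta (12–9) — so Kestrel is the Condorcet winner.

Kestrel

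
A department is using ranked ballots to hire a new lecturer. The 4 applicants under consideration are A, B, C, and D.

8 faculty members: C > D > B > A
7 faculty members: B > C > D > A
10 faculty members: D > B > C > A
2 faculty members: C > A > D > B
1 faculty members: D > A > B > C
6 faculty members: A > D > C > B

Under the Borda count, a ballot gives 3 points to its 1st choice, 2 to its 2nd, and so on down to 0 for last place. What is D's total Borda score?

70

Borda scores:
  A: 8·0 + 7·0 + 10·0 + 2·2 + 2 + 6·3 = 24
  B: 8·1 + 7·3 + 10·2 + 2·0 + 1 + 6·0 = 50
  C: 8·3 + 7·2 + 10·1 + 2·3 + 0 + 6·1 = 60
  D: 8·2 + 7·1 + 10·3 + 2·1 + 3 + 6·2 = 70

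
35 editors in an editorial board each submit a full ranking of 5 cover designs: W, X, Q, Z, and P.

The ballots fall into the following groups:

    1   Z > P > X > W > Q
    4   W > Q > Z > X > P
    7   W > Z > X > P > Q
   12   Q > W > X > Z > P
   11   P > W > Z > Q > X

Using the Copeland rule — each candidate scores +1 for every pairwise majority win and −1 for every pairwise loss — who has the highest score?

Pairwise results:
  W vs X: W wins 34–1.
  W vs Q: W wins 23–12.
  W vs Z: W wins 34–1.
  W vs P: W wins 23–12.
  X vs Q: Q wins 27–8.
  X vs Z: Z wins 23–12.
  X vs P: X wins 23–12.
  Q vs Z: Z wins 19–16.
  Q vs P: P wins 19–16.
  Z vs P: Z wins 24–11.
Copeland scores (wins − losses):
  W: 4 − 0 = 4
  X: 1 − 3 = -2
  Q: 1 − 3 = -2
  Z: 3 − 1 = 2
  P: 1 − 3 = -2
W has the best Copeland score.

W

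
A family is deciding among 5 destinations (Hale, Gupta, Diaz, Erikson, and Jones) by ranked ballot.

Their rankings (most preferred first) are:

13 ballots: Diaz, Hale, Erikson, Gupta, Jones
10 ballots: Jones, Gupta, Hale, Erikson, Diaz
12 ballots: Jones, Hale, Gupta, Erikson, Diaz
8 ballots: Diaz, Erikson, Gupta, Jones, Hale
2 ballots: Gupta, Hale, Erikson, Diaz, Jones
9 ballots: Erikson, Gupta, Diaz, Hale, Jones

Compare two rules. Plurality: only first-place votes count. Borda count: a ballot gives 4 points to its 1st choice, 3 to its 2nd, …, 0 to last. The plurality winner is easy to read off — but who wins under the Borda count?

Plurality first-place counts: Hale 0, Gupta 2, Diaz 21, Erikson 9, Jones 22 → Jones.
Borda totals: Hale 110, Gupta 118, Diaz 104, Erikson 112, Jones 96 → Gupta.

Gupta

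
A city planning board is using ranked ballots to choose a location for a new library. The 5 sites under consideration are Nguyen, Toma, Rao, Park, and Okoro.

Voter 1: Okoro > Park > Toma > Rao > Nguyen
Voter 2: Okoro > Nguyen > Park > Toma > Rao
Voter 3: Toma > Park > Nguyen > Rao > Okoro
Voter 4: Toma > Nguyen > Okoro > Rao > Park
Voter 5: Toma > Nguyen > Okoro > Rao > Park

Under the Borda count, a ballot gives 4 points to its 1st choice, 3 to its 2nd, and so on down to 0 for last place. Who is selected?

Borda scores:
  Nguyen: 0 + 3 + 2 + 3 + 3 = 11
  Toma: 2 + 1 + 4 + 4 + 4 = 15
  Rao: 1 + 0 + 1 + 1 + 1 = 4
  Park: 3 + 2 + 3 + 0 + 0 = 8
  Okoro: 4 + 4 + 0 + 2 + 2 = 12
Toma has the highest total.

Toma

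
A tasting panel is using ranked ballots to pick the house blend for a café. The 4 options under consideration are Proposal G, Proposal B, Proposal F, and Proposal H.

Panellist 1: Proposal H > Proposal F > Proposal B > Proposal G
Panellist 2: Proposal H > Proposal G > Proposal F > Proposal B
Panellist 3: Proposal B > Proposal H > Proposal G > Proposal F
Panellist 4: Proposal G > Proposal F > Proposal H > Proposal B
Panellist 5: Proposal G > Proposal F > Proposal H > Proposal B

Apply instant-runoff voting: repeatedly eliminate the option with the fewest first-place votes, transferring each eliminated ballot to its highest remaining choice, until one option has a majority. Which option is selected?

Proposal H

Round 1: Proposal G 2, Proposal H 2, Proposal B 1, Proposal F 0. Proposal F has the fewest and is eliminated.
Round 2: Proposal G 2, Proposal H 2, Proposal B 1. Proposal B has the fewest and is eliminated.
Round 3: Proposal H 3, Proposal G 2. Proposal H has a majority.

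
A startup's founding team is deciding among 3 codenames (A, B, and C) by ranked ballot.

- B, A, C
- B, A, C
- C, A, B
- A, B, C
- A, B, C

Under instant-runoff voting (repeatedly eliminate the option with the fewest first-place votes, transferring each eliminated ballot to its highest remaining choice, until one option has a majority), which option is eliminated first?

Round 1: A 2, B 2, C 1. C has the fewest and is eliminated.
Round 2: A 3, B 2. A has a majority.

C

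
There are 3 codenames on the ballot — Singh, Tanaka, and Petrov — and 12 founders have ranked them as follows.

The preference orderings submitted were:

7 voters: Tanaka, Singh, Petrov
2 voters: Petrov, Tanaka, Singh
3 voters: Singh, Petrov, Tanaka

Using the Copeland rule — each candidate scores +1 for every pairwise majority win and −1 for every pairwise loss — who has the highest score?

Pairwise results:
  Singh vs Tanaka: Tanaka wins 9–3.
  Singh vs Petrov: Singh wins 10–2.
  Tanaka vs Petrov: Tanaka wins 7–5.
Copeland scores (wins − losses):
  Singh: 1 − 1 = 0
  Tanaka: 2 − 0 = 2
  Petrov: 0 − 2 = -2
Tanaka has the best Copeland score.

Tanaka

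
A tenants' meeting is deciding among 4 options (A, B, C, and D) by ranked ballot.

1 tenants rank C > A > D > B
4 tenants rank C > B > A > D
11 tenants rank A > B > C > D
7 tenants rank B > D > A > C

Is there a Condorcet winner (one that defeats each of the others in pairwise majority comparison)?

Head-to-head results (23 voters total):
A vs B: A wins 12–11.
A vs C: A wins 18–5.
A vs D: A wins 16–7.
B vs C: B wins 18–5.
B vs D: B wins 22–1.
C vs D: C wins 16–7.
A beats each rival — B (12–11), C (18–5), D (16–7) — so A is the Condorcet winner.

Yes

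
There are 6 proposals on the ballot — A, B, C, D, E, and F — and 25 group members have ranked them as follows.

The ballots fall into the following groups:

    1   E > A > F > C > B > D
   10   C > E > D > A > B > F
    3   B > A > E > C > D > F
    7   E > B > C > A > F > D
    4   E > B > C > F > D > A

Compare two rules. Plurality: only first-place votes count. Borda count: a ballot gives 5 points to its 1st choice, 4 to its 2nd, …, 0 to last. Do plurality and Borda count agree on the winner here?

Yes

Plurality first-place counts: A 0, B 3, C 10, D 0, E 12, F 0 → E.
Borda totals: A 50, B 70, C 91, D 37, E 109, F 18 → E.
The two rules agree on E.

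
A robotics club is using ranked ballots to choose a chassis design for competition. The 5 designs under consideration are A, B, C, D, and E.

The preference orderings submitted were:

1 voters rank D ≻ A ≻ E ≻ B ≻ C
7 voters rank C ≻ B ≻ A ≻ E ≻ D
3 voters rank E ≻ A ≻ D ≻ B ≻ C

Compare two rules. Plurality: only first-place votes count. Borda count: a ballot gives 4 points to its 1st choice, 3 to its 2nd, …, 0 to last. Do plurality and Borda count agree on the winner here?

Yes

Plurality first-place counts: A 0, B 0, C 7, D 1, E 3 → C.
Borda totals: A 26, B 25, C 28, D 10, E 21 → C.
The two rules agree on C.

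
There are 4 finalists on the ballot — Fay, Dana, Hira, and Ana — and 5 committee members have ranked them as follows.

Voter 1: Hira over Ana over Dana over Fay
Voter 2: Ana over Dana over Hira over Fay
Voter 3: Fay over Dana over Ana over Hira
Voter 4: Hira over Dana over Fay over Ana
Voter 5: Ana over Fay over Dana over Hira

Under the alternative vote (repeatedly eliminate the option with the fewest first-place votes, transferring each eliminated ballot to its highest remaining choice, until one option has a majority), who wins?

Ana

Round 1: Hira 2, Ana 2, Fay 1, Dana 0. Dana has the fewest and is eliminated.
Round 2: Hira 2, Ana 2, Fay 1. Fay has the fewest and is eliminated.
Round 3: Ana 3, Hira 2. Ana has a majority.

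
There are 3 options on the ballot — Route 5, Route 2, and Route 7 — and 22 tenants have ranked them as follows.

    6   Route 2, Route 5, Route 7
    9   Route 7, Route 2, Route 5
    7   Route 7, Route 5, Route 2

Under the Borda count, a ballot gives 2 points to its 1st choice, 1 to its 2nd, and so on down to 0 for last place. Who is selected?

Borda scores:
  Route 5: 6·1 + 9·0 + 7·1 = 13
  Route 2: 6·2 + 9·1 + 7·0 = 21
  Route 7: 6·0 + 9·2 + 7·2 = 32
Route 7 has the highest total.

Route 7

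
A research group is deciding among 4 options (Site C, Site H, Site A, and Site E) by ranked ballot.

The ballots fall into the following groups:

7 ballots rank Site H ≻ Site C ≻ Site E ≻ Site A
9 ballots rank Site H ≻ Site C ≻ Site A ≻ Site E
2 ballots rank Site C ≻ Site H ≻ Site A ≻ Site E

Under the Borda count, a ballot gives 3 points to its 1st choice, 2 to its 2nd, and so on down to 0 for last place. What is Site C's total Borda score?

38

Borda scores:
  Site C: 7·2 + 9·2 + 2·3 = 38
  Site H: 7·3 + 9·3 + 2·2 = 52
  Site A: 7·0 + 9·1 + 2·1 = 11
  Site E: 7·1 + 9·0 + 2·0 = 7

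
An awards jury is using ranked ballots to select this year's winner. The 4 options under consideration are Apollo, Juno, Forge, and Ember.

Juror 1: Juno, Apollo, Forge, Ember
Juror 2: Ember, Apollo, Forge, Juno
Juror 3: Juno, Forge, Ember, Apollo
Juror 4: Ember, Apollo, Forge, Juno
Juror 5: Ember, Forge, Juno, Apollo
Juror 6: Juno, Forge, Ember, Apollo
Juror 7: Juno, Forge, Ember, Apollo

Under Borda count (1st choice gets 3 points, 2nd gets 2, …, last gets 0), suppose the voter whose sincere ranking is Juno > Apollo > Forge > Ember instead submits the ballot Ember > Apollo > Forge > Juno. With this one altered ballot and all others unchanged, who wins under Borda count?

Ember

Borda totals with the altered ballot: Apollo 6, Juno 10, Forge 11, Ember 15.
The switch changes the winner from Juno to Ember.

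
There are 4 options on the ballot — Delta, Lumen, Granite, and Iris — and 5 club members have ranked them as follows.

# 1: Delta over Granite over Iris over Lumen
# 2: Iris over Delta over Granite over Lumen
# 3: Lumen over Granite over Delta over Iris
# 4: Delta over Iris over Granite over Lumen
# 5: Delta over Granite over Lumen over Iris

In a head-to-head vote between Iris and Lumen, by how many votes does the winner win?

1

Ballots ranking Iris above Lumen: 3.
Ballots ranking Lumen above Iris: 2.
Iris wins 3–2, a margin of 1.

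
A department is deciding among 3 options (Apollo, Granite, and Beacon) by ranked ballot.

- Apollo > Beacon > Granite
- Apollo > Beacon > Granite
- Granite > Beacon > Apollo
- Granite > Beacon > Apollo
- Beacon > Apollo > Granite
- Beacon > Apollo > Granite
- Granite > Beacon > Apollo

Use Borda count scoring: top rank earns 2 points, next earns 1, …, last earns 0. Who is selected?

Borda scores:
  Apollo: 2 + 2 + 0 + 0 + 1 + 1 + 0 = 6
  Granite: 0 + 0 + 2 + 2 + 0 + 0 + 2 = 6
  Beacon: 1 + 1 + 1 + 1 + 2 + 2 + 1 = 9
Beacon has the highest total.

Beacon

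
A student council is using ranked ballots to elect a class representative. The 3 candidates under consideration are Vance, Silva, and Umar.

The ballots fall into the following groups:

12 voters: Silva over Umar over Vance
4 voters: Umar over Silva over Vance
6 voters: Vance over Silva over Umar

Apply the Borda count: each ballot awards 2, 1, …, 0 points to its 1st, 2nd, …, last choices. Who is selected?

Borda scores:
  Vance: 12·0 + 4·0 + 6·2 = 12
  Silva: 12·2 + 4·1 + 6·1 = 34
  Umar: 12·1 + 4·2 + 6·0 = 20
Silva has the highest total.

Silva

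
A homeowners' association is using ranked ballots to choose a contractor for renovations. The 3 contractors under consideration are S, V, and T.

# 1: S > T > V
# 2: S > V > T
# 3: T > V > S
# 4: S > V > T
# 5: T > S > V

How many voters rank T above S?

Ballots ranking T above S: 2.
Ballots ranking S above T: 3.
So 2 of 5 voters prefer T to S.

2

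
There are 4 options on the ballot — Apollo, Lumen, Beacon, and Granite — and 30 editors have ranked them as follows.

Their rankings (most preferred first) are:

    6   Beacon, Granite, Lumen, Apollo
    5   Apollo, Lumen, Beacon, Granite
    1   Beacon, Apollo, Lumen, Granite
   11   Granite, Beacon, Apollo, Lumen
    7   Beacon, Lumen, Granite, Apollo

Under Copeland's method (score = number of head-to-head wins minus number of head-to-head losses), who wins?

Beacon

Pairwise results:
  Apollo vs Lumen: Apollo wins 17–13.
  Apollo vs Beacon: Beacon wins 25–5.
  Apollo vs Granite: Granite wins 24–6.
  Lumen vs Beacon: Beacon wins 25–5.
  Lumen vs Granite: Granite wins 17–13.
  Beacon vs Granite: Beacon wins 19–11.
Copeland scores (wins − losses):
  Apollo: 1 − 2 = -1
  Lumen: 0 − 3 = -3
  Beacon: 3 − 0 = 3
  Granite: 2 − 1 = 1
Beacon has the best Copeland score.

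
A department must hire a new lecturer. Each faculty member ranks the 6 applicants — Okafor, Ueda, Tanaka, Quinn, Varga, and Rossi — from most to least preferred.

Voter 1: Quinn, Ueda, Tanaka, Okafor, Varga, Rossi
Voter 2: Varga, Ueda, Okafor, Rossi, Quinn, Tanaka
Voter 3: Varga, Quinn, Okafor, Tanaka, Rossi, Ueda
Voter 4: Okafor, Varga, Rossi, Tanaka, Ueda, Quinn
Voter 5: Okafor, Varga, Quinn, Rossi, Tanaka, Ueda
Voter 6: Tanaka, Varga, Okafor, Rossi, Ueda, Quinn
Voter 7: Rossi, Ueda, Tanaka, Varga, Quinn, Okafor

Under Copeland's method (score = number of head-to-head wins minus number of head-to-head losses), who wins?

Varga

Pairwise results:
  Okafor vs Ueda: Okafor wins 4–3.
  Okafor vs Tanaka: Okafor wins 4–3.
  Okafor vs Quinn: Okafor wins 4–3.
  Okafor vs Varga: Varga wins 4–3.
  Okafor vs Rossi: Okafor wins 6–1.
  Ueda vs Tanaka: Tanaka wins 4–3.
  Ueda vs Quinn: Ueda wins 4–3.
  Ueda vs Varga: Varga wins 5–2.
  Ueda vs Rossi: Rossi wins 5–2.
  Tanaka vs Quinn: Quinn wins 4–3.
  Tanaka vs Varga: Varga wins 4–3.
  Tanaka vs Rossi: Rossi wins 4–3.
  Quinn vs Varga: Varga wins 6–1.
  Quinn vs Rossi: Rossi wins 4–3.
  Varga vs Rossi: Varga wins 6–1.
Copeland scores (wins − losses):
  Okafor: 4 − 1 = 3
  Ueda: 1 − 4 = -3
  Tanaka: 1 − 4 = -3
  Quinn: 1 − 4 = -3
  Varga: 5 − 0 = 5
  Rossi: 3 − 2 = 1
Varga has the best Copeland score.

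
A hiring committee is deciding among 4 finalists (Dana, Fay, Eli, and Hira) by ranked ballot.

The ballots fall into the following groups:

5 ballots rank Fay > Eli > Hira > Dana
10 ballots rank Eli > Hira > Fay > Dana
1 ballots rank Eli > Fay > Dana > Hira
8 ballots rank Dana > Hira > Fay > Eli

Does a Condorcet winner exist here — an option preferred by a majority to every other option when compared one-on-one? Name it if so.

Head-to-head results (24 voters total):
Dana vs Fay: Fay wins 16–8.
Dana vs Eli: Eli wins 16–8.
Dana vs Hira: Hira wins 15–9.
Fay vs Eli: Fay wins 13–11.
Fay vs Hira: Hira wins 18–6.
Eli vs Hira: Eli wins 16–8.
No candidate beats all others: Fay beats Eli beats Hira beats Fay, a majority cycle.

There is no Condorcet winner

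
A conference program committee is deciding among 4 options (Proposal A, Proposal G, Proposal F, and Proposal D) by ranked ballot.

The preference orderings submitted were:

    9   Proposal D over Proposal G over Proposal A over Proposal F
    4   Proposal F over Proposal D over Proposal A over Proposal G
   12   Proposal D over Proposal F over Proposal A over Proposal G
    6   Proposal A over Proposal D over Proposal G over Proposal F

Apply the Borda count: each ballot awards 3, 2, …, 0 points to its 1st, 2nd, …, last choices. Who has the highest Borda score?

Proposal D

Borda scores:
  Proposal A: 9·1 + 4·1 + 12·1 + 6·3 = 43
  Proposal G: 9·2 + 4·0 + 12·0 + 6·1 = 24
  Proposal F: 9·0 + 4·3 + 12·2 + 6·0 = 36
  Proposal D: 9·3 + 4·2 + 12·3 + 6·2 = 83
Proposal D has the highest total.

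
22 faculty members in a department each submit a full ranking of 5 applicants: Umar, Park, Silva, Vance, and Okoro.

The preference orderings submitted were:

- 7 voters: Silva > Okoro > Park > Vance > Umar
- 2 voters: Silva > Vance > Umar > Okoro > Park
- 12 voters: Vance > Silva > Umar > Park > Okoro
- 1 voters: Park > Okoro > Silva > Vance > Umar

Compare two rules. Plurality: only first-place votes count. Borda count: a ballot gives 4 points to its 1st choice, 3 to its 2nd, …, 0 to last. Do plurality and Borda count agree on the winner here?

Plurality first-place counts: Umar 0, Park 1, Silva 9, Vance 12, Okoro 0 → Vance.
Borda totals: Umar 28, Park 30, Silva 74, Vance 62, Okoro 26 → Silva.
The two rules disagree: plurality picks Vance, Borda picks Silva.

No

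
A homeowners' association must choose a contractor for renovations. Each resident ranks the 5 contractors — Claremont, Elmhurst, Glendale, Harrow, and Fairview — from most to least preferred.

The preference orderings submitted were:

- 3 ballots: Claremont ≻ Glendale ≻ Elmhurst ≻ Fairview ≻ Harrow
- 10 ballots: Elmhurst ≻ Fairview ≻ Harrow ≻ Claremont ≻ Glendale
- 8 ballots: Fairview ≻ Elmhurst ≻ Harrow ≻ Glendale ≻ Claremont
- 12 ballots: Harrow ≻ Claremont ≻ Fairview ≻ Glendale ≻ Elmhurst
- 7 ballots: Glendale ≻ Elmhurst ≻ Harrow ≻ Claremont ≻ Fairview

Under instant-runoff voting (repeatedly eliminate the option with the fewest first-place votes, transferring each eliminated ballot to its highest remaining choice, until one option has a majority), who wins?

Elmhurst

Round 1: Harrow 12, Elmhurst 10, Fairview 8, Glendale 7, Claremont 3. Claremont has the fewest and is eliminated.
Round 2: Harrow 12, Elmhurst 10, Glendale 10, Fairview 8. Fairview has the fewest and is eliminated.
Round 3: Elmhurst 18, Harrow 12, Glendale 10. Glendale has the fewest and is eliminated.
Round 4: Elmhurst 28, Harrow 12. Elmhurst has a majority.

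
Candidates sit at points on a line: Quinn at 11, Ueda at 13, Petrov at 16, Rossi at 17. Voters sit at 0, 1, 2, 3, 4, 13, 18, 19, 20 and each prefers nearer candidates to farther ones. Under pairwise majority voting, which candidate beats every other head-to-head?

With single-peaked preferences on a line, the Condorcet winner is the candidate closest to the median voter.
The median voter (position 4) is closest to Quinn at 11.
Check: Quinn vs Ueda — voters closer to Quinn: 5 of 9.

Quinn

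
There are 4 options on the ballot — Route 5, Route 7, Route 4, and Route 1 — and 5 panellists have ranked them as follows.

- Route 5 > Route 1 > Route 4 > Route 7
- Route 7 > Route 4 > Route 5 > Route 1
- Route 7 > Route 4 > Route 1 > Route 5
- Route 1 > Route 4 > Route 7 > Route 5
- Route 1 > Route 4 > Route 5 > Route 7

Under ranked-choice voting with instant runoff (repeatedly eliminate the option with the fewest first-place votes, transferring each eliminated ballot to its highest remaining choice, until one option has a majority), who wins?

Route 1

Round 1: Route 7 2, Route 1 2, Route 5 1, Route 4 0. Route 4 has the fewest and is eliminated.
Round 2: Route 7 2, Route 1 2, Route 5 1. Route 5 has the fewest and is eliminated.
Round 3: Route 1 3, Route 7 2. Route 1 has a majority.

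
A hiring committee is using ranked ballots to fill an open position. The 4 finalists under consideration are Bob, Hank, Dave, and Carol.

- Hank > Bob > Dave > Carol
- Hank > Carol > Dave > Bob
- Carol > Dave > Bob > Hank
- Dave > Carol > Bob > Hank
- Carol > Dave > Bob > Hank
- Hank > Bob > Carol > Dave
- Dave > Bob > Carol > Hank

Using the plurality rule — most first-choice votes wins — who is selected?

First-place vote totals:
  Bob: 0
  Hank: 3
  Dave: 2
  Carol: 2
Hank has the most first-place votes.

Hank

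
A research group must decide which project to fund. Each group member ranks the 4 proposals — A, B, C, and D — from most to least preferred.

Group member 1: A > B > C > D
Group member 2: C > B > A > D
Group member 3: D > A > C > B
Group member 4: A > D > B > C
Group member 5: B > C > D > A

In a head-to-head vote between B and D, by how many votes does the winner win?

1

Ballots ranking B above D: 3.
Ballots ranking D above B: 2.
B wins 3–2, a margin of 1.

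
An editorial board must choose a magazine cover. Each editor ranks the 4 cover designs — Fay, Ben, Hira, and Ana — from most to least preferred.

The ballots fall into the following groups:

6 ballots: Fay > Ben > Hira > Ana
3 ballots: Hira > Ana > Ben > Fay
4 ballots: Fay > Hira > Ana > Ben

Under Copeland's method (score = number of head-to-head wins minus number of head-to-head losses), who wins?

Fay

Pairwise results:
  Fay vs Ben: Fay wins 10–3.
  Fay vs Hira: Fay wins 10–3.
  Fay vs Ana: Fay wins 10–3.
  Ben vs Hira: Hira wins 7–6.
  Ben vs Ana: Ana wins 7–6.
  Hira vs Ana: Hira wins 13–0.
Copeland scores (wins − losses):
  Fay: 3 − 0 = 3
  Ben: 0 − 3 = -3
  Hira: 2 − 1 = 1
  Ana: 1 − 2 = -1
Fay has the best Copeland score.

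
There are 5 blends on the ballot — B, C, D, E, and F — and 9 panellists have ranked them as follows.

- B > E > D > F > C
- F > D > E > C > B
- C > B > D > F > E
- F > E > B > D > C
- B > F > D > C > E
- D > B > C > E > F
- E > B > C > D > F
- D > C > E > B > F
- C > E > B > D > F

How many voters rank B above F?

7

Ballots ranking B above F: 7.
Ballots ranking F above B: 2.
So 7 of 9 voters prefer B to F.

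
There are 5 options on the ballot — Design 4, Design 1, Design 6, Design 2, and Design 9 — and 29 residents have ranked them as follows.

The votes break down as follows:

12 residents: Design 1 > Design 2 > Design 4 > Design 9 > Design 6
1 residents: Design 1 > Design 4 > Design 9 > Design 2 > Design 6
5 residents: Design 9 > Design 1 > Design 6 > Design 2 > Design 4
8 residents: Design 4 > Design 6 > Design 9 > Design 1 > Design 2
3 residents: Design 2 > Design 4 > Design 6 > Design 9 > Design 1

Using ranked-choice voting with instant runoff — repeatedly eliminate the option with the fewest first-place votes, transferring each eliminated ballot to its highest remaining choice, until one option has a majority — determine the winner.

Design 1

Round 1: Design 1 13, Design 4 8, Design 9 5, Design 2 3, Design 6 0. Design 6 has the fewest and is eliminated.
Round 2: Design 1 13, Design 4 8, Design 9 5, Design 2 3. Design 2 has the fewest and is eliminated.
Round 3: Design 1 13, Design 4 11, Design 9 5. Design 9 has the fewest and is eliminated.
Round 4: Design 1 18, Design 4 11. Design 1 has a majority.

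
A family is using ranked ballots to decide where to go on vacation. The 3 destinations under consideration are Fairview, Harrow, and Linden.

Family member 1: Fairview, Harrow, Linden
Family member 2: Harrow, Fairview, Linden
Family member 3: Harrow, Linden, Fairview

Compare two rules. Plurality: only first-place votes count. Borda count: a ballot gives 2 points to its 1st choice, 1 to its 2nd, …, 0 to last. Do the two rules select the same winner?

Plurality first-place counts: Fairview 1, Harrow 2, Linden 0 → Harrow.
Borda totals: Fairview 3, Harrow 5, Linden 1 → Harrow.
The two rules agree on Harrow.

Yes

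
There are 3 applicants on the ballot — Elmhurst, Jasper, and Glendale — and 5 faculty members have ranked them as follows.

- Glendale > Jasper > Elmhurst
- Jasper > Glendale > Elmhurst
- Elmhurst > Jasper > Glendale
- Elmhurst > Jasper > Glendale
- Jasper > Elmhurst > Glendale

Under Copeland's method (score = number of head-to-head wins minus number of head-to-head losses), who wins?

Pairwise results:
  Elmhurst vs Jasper: Jasper wins 3–2.
  Elmhurst vs Glendale: Elmhurst wins 3–2.
  Jasper vs Glendale: Jasper wins 4–1.
Copeland scores (wins − losses):
  Elmhurst: 1 − 1 = 0
  Jasper: 2 − 0 = 2
  Glendale: 0 − 2 = -2
Jasper has the best Copeland score.

Jasper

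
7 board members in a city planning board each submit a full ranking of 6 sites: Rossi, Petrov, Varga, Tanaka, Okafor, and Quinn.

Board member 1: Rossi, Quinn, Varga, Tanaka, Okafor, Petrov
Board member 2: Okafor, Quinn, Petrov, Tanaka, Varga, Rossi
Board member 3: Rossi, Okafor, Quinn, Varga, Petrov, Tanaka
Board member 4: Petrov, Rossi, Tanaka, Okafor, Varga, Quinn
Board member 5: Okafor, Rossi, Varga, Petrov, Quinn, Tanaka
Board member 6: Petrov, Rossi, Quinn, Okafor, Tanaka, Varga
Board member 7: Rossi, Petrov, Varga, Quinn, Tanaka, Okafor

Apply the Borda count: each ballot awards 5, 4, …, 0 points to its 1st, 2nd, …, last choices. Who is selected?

Borda scores:
  Rossi: 5 + 0 + 5 + 4 + 4 + 4 + 5 = 27
  Petrov: 0 + 3 + 1 + 5 + 2 + 5 + 4 = 20
  Varga: 3 + 1 + 2 + 1 + 3 + 0 + 3 = 13
  Tanaka: 2 + 2 + 0 + 3 + 0 + 1 + 1 = 9
  Okafor: 1 + 5 + 4 + 2 + 5 + 2 + 0 = 19
  Quinn: 4 + 4 + 3 + 0 + 1 + 3 + 2 = 17
Rossi has the highest total.

Rossi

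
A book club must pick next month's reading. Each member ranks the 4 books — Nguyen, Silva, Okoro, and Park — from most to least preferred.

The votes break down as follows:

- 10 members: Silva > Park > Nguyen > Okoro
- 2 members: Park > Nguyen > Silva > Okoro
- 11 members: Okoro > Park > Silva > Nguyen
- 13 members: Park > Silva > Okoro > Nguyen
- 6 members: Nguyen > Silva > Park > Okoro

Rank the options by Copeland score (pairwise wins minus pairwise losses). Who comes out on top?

Pairwise results:
  Nguyen vs Silva: Silva wins 34–8.
  Nguyen vs Okoro: Okoro wins 24–18.
  Nguyen vs Park: Park wins 36–6.
  Silva vs Okoro: Silva wins 31–11.
  Silva vs Park: Park wins 26–16.
  Okoro vs Park: Park wins 31–11.
Copeland scores (wins − losses):
  Nguyen: 0 − 3 = -3
  Silva: 2 − 1 = 1
  Okoro: 1 − 2 = -1
  Park: 3 − 0 = 3
Park has the best Copeland score.

Park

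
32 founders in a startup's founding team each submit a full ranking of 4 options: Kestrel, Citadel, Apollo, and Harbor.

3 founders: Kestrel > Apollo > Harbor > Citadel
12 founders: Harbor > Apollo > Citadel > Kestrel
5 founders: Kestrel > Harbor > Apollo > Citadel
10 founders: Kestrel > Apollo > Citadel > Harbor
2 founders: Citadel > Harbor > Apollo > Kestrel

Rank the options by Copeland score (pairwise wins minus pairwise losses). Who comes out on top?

Pairwise results:
  Kestrel vs Citadel: Kestrel wins 18–14.
  Kestrel vs Apollo: Kestrel wins 18–14.
  Kestrel vs Harbor: Kestrel wins 18–14.
  Citadel vs Apollo: Apollo wins 30–2.
  Citadel vs Harbor: Harbor wins 20–12.
  Apollo vs Harbor: Harbor wins 19–13.
Copeland scores (wins − losses):
  Kestrel: 3 − 0 = 3
  Citadel: 0 − 3 = -3
  Apollo: 1 − 2 = -1
  Harbor: 2 − 1 = 1
Kestrel has the best Copeland score.

Kestrel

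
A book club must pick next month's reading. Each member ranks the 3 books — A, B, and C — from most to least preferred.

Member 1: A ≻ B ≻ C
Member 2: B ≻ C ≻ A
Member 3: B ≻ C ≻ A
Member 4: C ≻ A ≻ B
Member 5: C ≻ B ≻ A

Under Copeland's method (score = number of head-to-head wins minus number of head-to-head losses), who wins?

Pairwise results:
  A vs B: B wins 3–2.
  A vs C: C wins 4–1.
  B vs C: B wins 3–2.
Copeland scores (wins − losses):
  A: 0 − 2 = -2
  B: 2 − 0 = 2
  C: 1 − 1 = 0
B has the best Copeland score.

B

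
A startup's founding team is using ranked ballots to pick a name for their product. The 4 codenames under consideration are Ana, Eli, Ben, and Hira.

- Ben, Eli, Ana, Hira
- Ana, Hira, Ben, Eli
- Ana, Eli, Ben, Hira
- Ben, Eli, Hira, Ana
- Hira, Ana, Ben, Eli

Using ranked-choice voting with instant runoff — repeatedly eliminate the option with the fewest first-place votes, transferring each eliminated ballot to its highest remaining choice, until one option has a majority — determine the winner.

Round 1: Ana 2, Ben 2, Hira 1, Eli 0. Eli has the fewest and is eliminated.
Round 2: Ana 2, Ben 2, Hira 1. Hira has the fewest and is eliminated.
Round 3: Ana 3, Ben 2. Ana has a majority.

Ana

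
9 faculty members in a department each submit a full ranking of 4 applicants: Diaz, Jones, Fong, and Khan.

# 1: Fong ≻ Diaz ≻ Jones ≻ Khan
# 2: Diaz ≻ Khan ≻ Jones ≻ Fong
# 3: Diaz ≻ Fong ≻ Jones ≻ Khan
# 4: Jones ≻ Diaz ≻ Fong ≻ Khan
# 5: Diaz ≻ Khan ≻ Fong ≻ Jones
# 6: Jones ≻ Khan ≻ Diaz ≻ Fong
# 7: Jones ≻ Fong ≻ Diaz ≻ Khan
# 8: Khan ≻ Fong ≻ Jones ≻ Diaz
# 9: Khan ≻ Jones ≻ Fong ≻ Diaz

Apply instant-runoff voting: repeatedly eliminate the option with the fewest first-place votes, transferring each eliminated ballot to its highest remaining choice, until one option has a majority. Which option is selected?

Jones

Round 1: Diaz 3, Jones 3, Khan 2, Fong 1. Fong has the fewest and is eliminated.
Round 2: Diaz 4, Jones 3, Khan 2. Khan has the fewest and is eliminated.
Round 3: Jones 5, Diaz 4. Jones has a majority.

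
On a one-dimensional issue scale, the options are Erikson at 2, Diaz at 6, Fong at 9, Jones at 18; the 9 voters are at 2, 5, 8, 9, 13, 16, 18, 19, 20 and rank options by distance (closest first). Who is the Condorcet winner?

With single-peaked preferences on a line, the Condorcet winner is the candidate closest to the median voter.
The median voter (position 13) is closest to Fong at 9.
Check: Fong vs Jones — voters closer to Fong: 5 of 9.

Fong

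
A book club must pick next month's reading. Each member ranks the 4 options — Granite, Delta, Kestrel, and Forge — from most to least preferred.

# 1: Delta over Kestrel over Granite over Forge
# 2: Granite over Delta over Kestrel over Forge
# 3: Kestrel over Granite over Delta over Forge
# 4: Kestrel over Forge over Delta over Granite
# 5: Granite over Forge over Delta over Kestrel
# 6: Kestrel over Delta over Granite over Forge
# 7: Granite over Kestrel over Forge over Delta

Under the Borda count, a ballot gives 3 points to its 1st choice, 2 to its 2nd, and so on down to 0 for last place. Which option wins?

Borda scores:
  Granite: 1 + 3 + 2 + 0 + 3 + 1 + 3 = 13
  Delta: 3 + 2 + 1 + 1 + 1 + 2 + 0 = 10
  Kestrel: 2 + 1 + 3 + 3 + 0 + 3 + 2 = 14
  Forge: 0 + 0 + 0 + 2 + 2 + 0 + 1 = 5
Kestrel has the highest total.

Kestrel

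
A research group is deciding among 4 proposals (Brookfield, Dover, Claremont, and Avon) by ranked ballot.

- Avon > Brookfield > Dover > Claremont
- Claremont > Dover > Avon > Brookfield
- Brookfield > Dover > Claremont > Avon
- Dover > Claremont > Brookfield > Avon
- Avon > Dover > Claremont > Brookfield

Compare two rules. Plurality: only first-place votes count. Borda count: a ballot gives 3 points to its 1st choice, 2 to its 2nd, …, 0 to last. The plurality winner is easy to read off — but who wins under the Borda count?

Dover

Plurality first-place counts: Brookfield 1, Dover 1, Claremont 1, Avon 2 → Avon.
Borda totals: Brookfield 6, Dover 10, Claremont 7, Avon 7 → Dover.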